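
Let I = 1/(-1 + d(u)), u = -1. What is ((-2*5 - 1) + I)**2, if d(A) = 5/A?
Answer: 4489/36 ≈ 124.69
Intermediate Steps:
I = -1/6 (I = 1/(-1 + 5/(-1)) = 1/(-1 + 5*(-1)) = 1/(-1 - 5) = 1/(-6) = -1/6 ≈ -0.16667)
((-2*5 - 1) + I)**2 = ((-2*5 - 1) - 1/6)**2 = ((-10 - 1) - 1/6)**2 = (-11 - 1/6)**2 = (-67/6)**2 = 4489/36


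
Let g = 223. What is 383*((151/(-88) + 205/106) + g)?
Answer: 398737087/4664 ≈ 85493.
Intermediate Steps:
383*((151/(-88) + 205/106) + g) = 383*((151/(-88) + 205/106) + 223) = 383*((151*(-1/88) + 205*(1/106)) + 223) = 383*((-151/88 + 205/106) + 223) = 383*(1017/4664 + 223) = 383*(1041089/4664) = 398737087/4664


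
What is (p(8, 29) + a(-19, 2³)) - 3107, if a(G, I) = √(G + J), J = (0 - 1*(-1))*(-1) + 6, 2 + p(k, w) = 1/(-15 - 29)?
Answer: -136797/44 + I*√14 ≈ -3109.0 + 3.7417*I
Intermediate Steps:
p(k, w) = -89/44 (p(k, w) = -2 + 1/(-15 - 29) = -2 + 1/(-44) = -2 - 1/44 = -89/44)
J = 5 (J = (0 + 1)*(-1) + 6 = 1*(-1) + 6 = -1 + 6 = 5)
a(G, I) = √(5 + G) (a(G, I) = √(G + 5) = √(5 + G))
(p(8, 29) + a(-19, 2³)) - 3107 = (-89/44 + √(5 - 19)) - 3107 = (-89/44 + √(-14)) - 3107 = (-89/44 + I*√14) - 3107 = -136797/44 + I*√14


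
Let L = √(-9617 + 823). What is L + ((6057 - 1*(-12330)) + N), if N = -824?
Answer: 17563 + I*√8794 ≈ 17563.0 + 93.776*I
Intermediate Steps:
L = I*√8794 (L = √(-8794) = I*√8794 ≈ 93.776*I)
L + ((6057 - 1*(-12330)) + N) = I*√8794 + ((6057 - 1*(-12330)) - 824) = I*√8794 + ((6057 + 12330) - 824) = I*√8794 + (18387 - 824) = I*√8794 + 17563 = 17563 + I*√8794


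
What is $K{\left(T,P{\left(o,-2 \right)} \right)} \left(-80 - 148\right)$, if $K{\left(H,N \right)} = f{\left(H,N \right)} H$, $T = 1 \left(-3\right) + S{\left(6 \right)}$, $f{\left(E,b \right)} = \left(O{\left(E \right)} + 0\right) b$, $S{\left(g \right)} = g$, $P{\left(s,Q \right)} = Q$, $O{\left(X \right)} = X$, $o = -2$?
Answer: $4104$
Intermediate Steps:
$f{\left(E,b \right)} = E b$ ($f{\left(E,b \right)} = \left(E + 0\right) b = E b$)
$T = 3$ ($T = 1 \left(-3\right) + 6 = -3 + 6 = 3$)
$K{\left(H,N \right)} = N H^{2}$ ($K{\left(H,N \right)} = H N H = N H^{2}$)
$K{\left(T,P{\left(o,-2 \right)} \right)} \left(-80 - 148\right) = - 2 \cdot 3^{2} \left(-80 - 148\right) = \left(-2\right) 9 \left(-228\right) = \left(-18\right) \left(-228\right) = 4104$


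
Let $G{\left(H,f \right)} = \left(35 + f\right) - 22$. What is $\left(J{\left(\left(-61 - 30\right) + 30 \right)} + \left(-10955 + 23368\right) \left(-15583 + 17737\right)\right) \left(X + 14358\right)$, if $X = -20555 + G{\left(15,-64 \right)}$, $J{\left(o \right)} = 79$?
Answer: $-167057030888$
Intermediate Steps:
$G{\left(H,f \right)} = 13 + f$
$X = -20606$ ($X = -20555 + \left(13 - 64\right) = -20555 - 51 = -20606$)
$\left(J{\left(\left(-61 - 30\right) + 30 \right)} + \left(-10955 + 23368\right) \left(-15583 + 17737\right)\right) \left(X + 14358\right) = \left(79 + \left(-10955 + 23368\right) \left(-15583 + 17737\right)\right) \left(-20606 + 14358\right) = \left(79 + 12413 \cdot 2154\right) \left(-6248\right) = \left(79 + 26737602\right) \left(-6248\right) = 26737681 \left(-6248\right) = -167057030888$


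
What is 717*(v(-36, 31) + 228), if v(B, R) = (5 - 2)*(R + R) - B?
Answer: 322650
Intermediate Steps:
v(B, R) = -B + 6*R (v(B, R) = 3*(2*R) - B = 6*R - B = -B + 6*R)
717*(v(-36, 31) + 228) = 717*((-1*(-36) + 6*31) + 228) = 717*((36 + 186) + 228) = 717*(222 + 228) = 717*450 = 322650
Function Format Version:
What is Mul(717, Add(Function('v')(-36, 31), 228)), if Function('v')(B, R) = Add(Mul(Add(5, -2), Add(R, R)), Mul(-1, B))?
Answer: 322650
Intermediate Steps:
Function('v')(B, R) = Add(Mul(-1, B), Mul(6, R)) (Function('v')(B, R) = Add(Mul(3, Mul(2, R)), Mul(-1, B)) = Add(Mul(6, R), Mul(-1, B)) = Add(Mul(-1, B), Mul(6, R)))
Mul(717, Add(Function('v')(-36, 31), 228)) = Mul(717, Add(Add(Mul(-1, -36), Mul(6, 31)), 228)) = Mul(717, Add(Add(36, 186), 228)) = Mul(717, Add(222, 228)) = Mul(717, 450) = 322650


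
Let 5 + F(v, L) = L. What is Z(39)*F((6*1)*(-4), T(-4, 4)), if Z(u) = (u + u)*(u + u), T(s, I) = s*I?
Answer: -127764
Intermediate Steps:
T(s, I) = I*s
Z(u) = 4*u² (Z(u) = (2*u)*(2*u) = 4*u²)
F(v, L) = -5 + L
Z(39)*F((6*1)*(-4), T(-4, 4)) = (4*39²)*(-5 + 4*(-4)) = (4*1521)*(-5 - 16) = 6084*(-21) = -127764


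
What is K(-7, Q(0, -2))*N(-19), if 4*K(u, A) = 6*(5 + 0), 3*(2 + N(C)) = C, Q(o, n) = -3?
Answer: -125/2 ≈ -62.500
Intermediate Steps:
N(C) = -2 + C/3
K(u, A) = 15/2 (K(u, A) = (6*(5 + 0))/4 = (6*5)/4 = (¼)*30 = 15/2)
K(-7, Q(0, -2))*N(-19) = 15*(-2 + (⅓)*(-19))/2 = 15*(-2 - 19/3)/2 = (15/2)*(-25/3) = -125/2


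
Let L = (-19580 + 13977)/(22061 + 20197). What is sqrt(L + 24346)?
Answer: sqrt(43475354307570)/42258 ≈ 156.03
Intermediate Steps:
L = -5603/42258 ≈ -0.13259
sqrt(L + 24346) = sqrt(-5603/42258 + 24346) = sqrt(1028807665/42258) = sqrt(43475354307570)/42258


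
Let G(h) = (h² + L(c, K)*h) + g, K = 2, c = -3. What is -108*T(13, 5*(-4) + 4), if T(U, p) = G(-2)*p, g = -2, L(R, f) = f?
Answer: -3456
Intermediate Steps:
G(h) = -2 + h² + 2*h (G(h) = (h² + 2*h) - 2 = -2 + h² + 2*h)
T(U, p) = -2*p (T(U, p) = (-2 + (-2)² + 2*(-2))*p = (-2 + 4 - 4)*p = -2*p)
-108*T(13, 5*(-4) + 4) = -(-216)*(5*(-4) + 4) = -(-216)*(-20 + 4) = -(-216)*(-16) = -108*32 = -3456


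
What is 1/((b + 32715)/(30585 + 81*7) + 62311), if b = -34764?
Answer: 10384/647036741 ≈ 1.6049e-5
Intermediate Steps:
1/((b + 32715)/(30585 + 81*7) + 62311) = 1/((-34764 + 32715)/(30585 + 81*7) + 62311) = 1/(-2049/(30585 + 567) + 62311) = 1/(-2049/31152 + 62311) = 1/(-2049*1/31152 + 62311) = 1/(-683/10384 + 62311) = 1/(647036741/10384) = 10384/647036741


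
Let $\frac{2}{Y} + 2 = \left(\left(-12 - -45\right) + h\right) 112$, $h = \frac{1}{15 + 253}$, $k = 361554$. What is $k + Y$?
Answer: $\frac{44747007769}{123763} \approx 3.6155 \cdot 10^{5}$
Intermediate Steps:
$h = \frac{1}{268} \approx 0.0037313$
$Y = \frac{67}{123763}$ ($Y = \frac{2}{-2 + \left(\left(-12 - -45\right) + \frac{1}{268}\right) 112} = \frac{2}{-2 + \left(\left(-12 + 45\right) + \frac{1}{268}\right) 112} = \frac{2}{-2 + \left(33 + \frac{1}{268}\right) 112} = \frac{2}{-2 + \frac{8845}{268} \cdot 112} = \frac{2}{-2 + \frac{247660}{67}} = \frac{2}{\frac{247526}{67}} = 2 \cdot \frac{67}{247526} = \frac{67}{123763} \approx 0.00054136$)
$k + Y = 361554 + \frac{67}{123763} = \frac{44747007769}{123763}$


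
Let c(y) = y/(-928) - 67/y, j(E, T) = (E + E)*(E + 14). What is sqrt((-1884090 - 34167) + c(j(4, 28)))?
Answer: 7*I*sqrt(4740993283)/348 ≈ 1385.0*I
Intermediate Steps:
j(E, T) = 2*E*(14 + E) (j(E, T) = (2*E)*(14 + E) = 2*E*(14 + E))
c(y) = -67/y - y/928 (c(y) = y*(-1/928) - 67/y = -y/928 - 67/y = -67/y - y/928)
sqrt((-1884090 - 34167) + c(j(4, 28))) = sqrt((-1884090 - 34167) + (-67*1/(8*(14 + 4)) - 4*(14 + 4)/464)) = sqrt(-1918257 + (-67/(2*4*18) - 4*18/464)) = sqrt(-1918257 + (-67/144 - 1/928*144)) = sqrt(-1918257 + (-67*1/144 - 9/58)) = sqrt(-1918257 + (-67/144 - 9/58)) = sqrt(-1918257 - 2591/4176) = sqrt(-8010643823/4176) = 7*I*sqrt(4740993283)/348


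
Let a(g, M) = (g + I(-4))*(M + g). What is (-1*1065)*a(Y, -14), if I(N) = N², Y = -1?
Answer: 239625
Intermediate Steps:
a(g, M) = (16 + g)*(M + g) (a(g, M) = (g + (-4)²)*(M + g) = (g + 16)*(M + g) = (16 + g)*(M + g))
(-1*1065)*a(Y, -14) = (-1*1065)*((-1)² + 16*(-14) + 16*(-1) - 14*(-1)) = -1065*(1 - 224 - 16 + 14) = -1065*(-225) = 239625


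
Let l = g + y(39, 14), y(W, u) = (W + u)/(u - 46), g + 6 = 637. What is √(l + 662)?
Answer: 31*√86/8 ≈ 35.935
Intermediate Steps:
g = 631 (g = -6 + 637 = 631)
y(W, u) = (W + u)/(-46 + u)
l = 20139/32 (l = 631 + (39 + 14)/(-46 + 14) = 631 + 53/(-32) = 631 - 1/32*53 = 631 - 53/32 = 20139/32 ≈ 629.34)
√(l + 662) = √(20139/32 + 662) = √(41323/32) = 31*√86/8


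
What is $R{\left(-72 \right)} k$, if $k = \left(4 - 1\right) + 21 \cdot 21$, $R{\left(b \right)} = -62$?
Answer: $-27528$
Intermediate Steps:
$k = 444$ ($k = 3 + 441 = 444$)
$R{\left(-72 \right)} k = \left(-62\right) 444 = -27528$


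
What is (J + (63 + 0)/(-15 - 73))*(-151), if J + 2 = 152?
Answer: -1983687/88 ≈ -22542.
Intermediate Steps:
J = 150 (J = -2 + 152 = 150)
(J + (63 + 0)/(-15 - 73))*(-151) = (150 + (63 + 0)/(-15 - 73))*(-151) = (150 + 63/(-88))*(-151) = (150 + 63*(-1/88))*(-151) = (150 - 63/88)*(-151) = (13137/88)*(-151) = -1983687/88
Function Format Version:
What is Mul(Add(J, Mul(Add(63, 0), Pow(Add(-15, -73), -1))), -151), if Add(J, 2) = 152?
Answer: Rational(-1983687, 88) ≈ -22542.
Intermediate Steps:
J = 150 (J = Add(-2, 152) = 150)
Mul(Add(J, Mul(Add(63, 0), Pow(Add(-15, -73), -1))), -151) = Mul(Add(150, Mul(Add(63, 0), Pow(Add(-15, -73), -1))), -151) = Mul(Add(150, Mul(63, Pow(-88, -1))), -151) = Mul(Add(150, Mul(63, Rational(-1, 88))), -151) = Mul(Add(150, Rational(-63, 88)), -151) = Mul(Rational(13137, 88), -151) = Rational(-1983687, 88)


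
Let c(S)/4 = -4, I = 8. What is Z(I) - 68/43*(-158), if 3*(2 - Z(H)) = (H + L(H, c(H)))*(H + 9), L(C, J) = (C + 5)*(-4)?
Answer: 64654/129 ≈ 501.19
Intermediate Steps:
c(S) = -16 (c(S) = 4*(-4) = -16)
L(C, J) = -20 - 4*C (L(C, J) = (5 + C)*(-4) = -20 - 4*C)
Z(H) = 2 - (-20 - 3*H)*(9 + H)/3 (Z(H) = 2 - (H + (-20 - 4*H))*(H + 9)/3 = 2 - (-20 - 3*H)*(9 + H)/3)
Z(I) - 68/43*(-158) = (62 + 8**2 + (47/3)*8) - 68/43*(-158) = (62 + 64 + 376/3) - 68*1/43*(-158) = 754/3 - 68/43*(-158) = 754/3 + 10744/43 = 64654/129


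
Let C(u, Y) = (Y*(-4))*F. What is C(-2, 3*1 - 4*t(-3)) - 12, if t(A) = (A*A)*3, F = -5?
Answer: -2112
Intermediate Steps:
t(A) = 3*A² (t(A) = A²*3 = 3*A²)
C(u, Y) = 20*Y (C(u, Y) = (Y*(-4))*(-5) = -4*Y*(-5) = 20*Y)
C(-2, 3*1 - 4*t(-3)) - 12 = 20*(3*1 - 12*(-3)²) - 12 = 20*(3 - 12*9) - 12 = 20*(3 - 4*27) - 12 = 20*(3 - 108) - 12 = 20*(-105) - 12 = -2100 - 12 = -2112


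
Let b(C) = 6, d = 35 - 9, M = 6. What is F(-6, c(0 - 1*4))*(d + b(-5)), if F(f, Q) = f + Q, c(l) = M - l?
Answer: 128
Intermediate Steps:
d = 26
c(l) = 6 - l
F(f, Q) = Q + f
F(-6, c(0 - 1*4))*(d + b(-5)) = ((6 - (0 - 1*4)) - 6)*(26 + 6) = ((6 - (0 - 4)) - 6)*32 = ((6 - 1*(-4)) - 6)*32 = ((6 + 4) - 6)*32 = (10 - 6)*32 = 4*32 = 128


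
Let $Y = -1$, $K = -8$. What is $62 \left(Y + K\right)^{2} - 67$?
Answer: $4955$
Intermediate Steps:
$62 \left(Y + K\right)^{2} - 67 = 62 \left(-1 - 8\right)^{2} - 67 = 62 \left(-9\right)^{2} - 67 = 62 \cdot 81 - 67 = 5022 - 67 = 4955$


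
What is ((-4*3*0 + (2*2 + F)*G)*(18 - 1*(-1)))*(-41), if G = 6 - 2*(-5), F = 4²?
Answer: -249280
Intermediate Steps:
F = 16
G = 16 (G = 6 + 10 = 16)
((-4*3*0 + (2*2 + F)*G)*(18 - 1*(-1)))*(-41) = ((-4*3*0 + (2*2 + 16)*16)*(18 - 1*(-1)))*(-41) = ((-12*0 + (4 + 16)*16)*(18 + 1))*(-41) = ((0 + 20*16)*19)*(-41) = ((0 + 320)*19)*(-41) = (320*19)*(-41) = 6080*(-41) = -249280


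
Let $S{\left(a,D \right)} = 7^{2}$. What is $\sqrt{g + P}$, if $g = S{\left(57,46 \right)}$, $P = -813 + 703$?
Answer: $i \sqrt{61} \approx 7.8102 i$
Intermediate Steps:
$P = -110$
$S{\left(a,D \right)} = 49$
$g = 49$
$\sqrt{g + P} = \sqrt{49 - 110} = \sqrt{-61} = i \sqrt{61}$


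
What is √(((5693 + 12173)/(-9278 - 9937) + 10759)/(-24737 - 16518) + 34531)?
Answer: 2*√24110006465273676703/52847655 ≈ 185.82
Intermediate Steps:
√(((5693 + 12173)/(-9278 - 9937) + 10759)/(-24737 - 16518) + 34531) = √((17866/(-19215) + 10759)/(-41255) + 34531) = √((17866*(-1/19215) + 10759)*(-1/41255) + 34531) = √((-17866/19215 + 10759)*(-1/41255) + 34531) = √((206716319/19215)*(-1/41255) + 34531) = √(-206716319/792714825 + 34531) = √(27373028905756/792714825) = 2*√24110006465273676703/52847655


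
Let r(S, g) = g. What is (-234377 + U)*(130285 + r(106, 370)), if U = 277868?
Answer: 5682316605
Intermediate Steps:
(-234377 + U)*(130285 + r(106, 370)) = (-234377 + 277868)*(130285 + 370) = 43491*130655 = 5682316605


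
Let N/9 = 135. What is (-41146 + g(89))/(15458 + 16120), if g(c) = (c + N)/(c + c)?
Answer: -1830671/1405221 ≈ -1.3028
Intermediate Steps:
N = 1215 (N = 9*135 = 1215)
g(c) = (1215 + c)/(2*c) (g(c) = (c + 1215)/(c + c) = (1215 + c)/((2*c)) = (1215 + c)*(1/(2*c)) = (1215 + c)/(2*c))
(-41146 + g(89))/(15458 + 16120) = (-41146 + (½)*(1215 + 89)/89)/(15458 + 16120) = (-41146 + (½)*(1/89)*1304)/31578 = (-41146 + 652/89)*(1/31578) = -3661342/89*1/31578 = -1830671/1405221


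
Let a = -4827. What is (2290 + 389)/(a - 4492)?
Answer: -2679/9319 ≈ -0.28748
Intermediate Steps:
(2290 + 389)/(a - 4492) = (2290 + 389)/(-4827 - 4492) = 2679/(-9319) = 2679*(-1/9319) = -2679/9319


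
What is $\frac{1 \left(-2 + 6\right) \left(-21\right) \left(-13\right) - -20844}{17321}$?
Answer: $\frac{21936}{17321} \approx 1.2664$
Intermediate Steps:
$\frac{1 \left(-2 + 6\right) \left(-21\right) \left(-13\right) - -20844}{17321} = \left(1 \cdot 4 \left(-21\right) \left(-13\right) + 20844\right) \frac{1}{17321} = \left(4 \left(-21\right) \left(-13\right) + 20844\right) \frac{1}{17321} = \left(\left(-84\right) \left(-13\right) + 20844\right) \frac{1}{17321} = \left(1092 + 20844\right) \frac{1}{17321} = 21936 \cdot \frac{1}{17321} = \frac{21936}{17321}$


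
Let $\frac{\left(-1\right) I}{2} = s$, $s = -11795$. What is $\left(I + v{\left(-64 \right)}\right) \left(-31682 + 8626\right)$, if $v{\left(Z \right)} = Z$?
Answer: $-542415456$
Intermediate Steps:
$I = 23590$ ($I = \left(-2\right) \left(-11795\right) = 23590$)
$\left(I + v{\left(-64 \right)}\right) \left(-31682 + 8626\right) = \left(23590 - 64\right) \left(-31682 + 8626\right) = 23526 \left(-23056\right) = -542415456$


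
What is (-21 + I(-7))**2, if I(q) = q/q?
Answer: 400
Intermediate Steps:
I(q) = 1
(-21 + I(-7))**2 = (-21 + 1)**2 = (-20)**2 = 400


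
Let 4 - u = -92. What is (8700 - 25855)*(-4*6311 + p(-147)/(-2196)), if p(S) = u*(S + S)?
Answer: 26403260500/61 ≈ 4.3284e+8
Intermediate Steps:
u = 96 (u = 4 - 1*(-92) = 4 + 92 = 96)
p(S) = 192*S (p(S) = 96*(S + S) = 96*(2*S) = 192*S)
(8700 - 25855)*(-4*6311 + p(-147)/(-2196)) = (8700 - 25855)*(-4*6311 + (192*(-147))/(-2196)) = -17155*(-25244 - 28224*(-1/2196)) = -17155*(-25244 + 784/61) = -17155*(-1539100/61) = 26403260500/61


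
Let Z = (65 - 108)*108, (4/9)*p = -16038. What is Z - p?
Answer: 62883/2 ≈ 31442.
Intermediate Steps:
p = -72171/2 (p = (9/4)*(-16038) = -72171/2 ≈ -36086.)
Z = -4644 (Z = -43*108 = -4644)
Z - p = -4644 - 1*(-72171/2) = -4644 + 72171/2 = 62883/2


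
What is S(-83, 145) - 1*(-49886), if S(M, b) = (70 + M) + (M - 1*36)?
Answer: 49754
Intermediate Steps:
S(M, b) = 34 + 2*M (S(M, b) = (70 + M) + (M - 36) = (70 + M) + (-36 + M) = 34 + 2*M)
S(-83, 145) - 1*(-49886) = (34 + 2*(-83)) - 1*(-49886) = (34 - 166) + 49886 = -132 + 49886 = 49754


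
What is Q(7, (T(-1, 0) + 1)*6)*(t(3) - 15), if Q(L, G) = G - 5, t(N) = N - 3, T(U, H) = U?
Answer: 75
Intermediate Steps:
t(N) = -3 + N
Q(L, G) = -5 + G
Q(7, (T(-1, 0) + 1)*6)*(t(3) - 15) = (-5 + (-1 + 1)*6)*((-3 + 3) - 15) = (-5 + 0*6)*(0 - 15) = (-5 + 0)*(-15) = -5*(-15) = 75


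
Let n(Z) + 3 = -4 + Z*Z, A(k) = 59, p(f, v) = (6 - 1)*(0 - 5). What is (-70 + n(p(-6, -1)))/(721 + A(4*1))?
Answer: 137/195 ≈ 0.70256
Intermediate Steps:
p(f, v) = -25 (p(f, v) = 5*(-5) = -25)
n(Z) = -7 + Z**2 (n(Z) = -3 + (-4 + Z*Z) = -3 + (-4 + Z**2) = -7 + Z**2)
(-70 + n(p(-6, -1)))/(721 + A(4*1)) = (-70 + (-7 + (-25)**2))/(721 + 59) = (-70 + (-7 + 625))/780 = (-70 + 618)*(1/780) = 548*(1/780) = 137/195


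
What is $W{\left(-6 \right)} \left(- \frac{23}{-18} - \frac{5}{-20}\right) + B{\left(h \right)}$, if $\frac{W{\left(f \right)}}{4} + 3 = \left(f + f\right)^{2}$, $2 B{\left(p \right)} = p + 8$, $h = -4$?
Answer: $\frac{2591}{3} \approx 863.67$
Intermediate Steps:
$B{\left(p \right)} = 4 + \frac{p}{2}$ ($B{\left(p \right)} = \frac{p + 8}{2} = \frac{8 + p}{2} = 4 + \frac{p}{2}$)
$W{\left(f \right)} = -12 + 16 f^{2}$ ($W{\left(f \right)} = -12 + 4 \left(f + f\right)^{2} = -12 + 4 \left(2 f\right)^{2} = -12 + 4 \cdot 4 f^{2} = -12 + 16 f^{2}$)
$W{\left(-6 \right)} \left(- \frac{23}{-18} - \frac{5}{-20}\right) + B{\left(h \right)} = \left(-12 + 16 \left(-6\right)^{2}\right) \left(- \frac{23}{-18} - \frac{5}{-20}\right) + \left(4 + \frac{1}{2} \left(-4\right)\right) = \left(-12 + 16 \cdot 36\right) \left(\left(-23\right) \left(- \frac{1}{18}\right) - - \frac{1}{4}\right) + \left(4 - 2\right) = \left(-12 + 576\right) \left(\frac{23}{18} + \frac{1}{4}\right) + 2 = 564 \cdot \frac{55}{36} + 2 = \frac{2585}{3} + 2 = \frac{2591}{3}$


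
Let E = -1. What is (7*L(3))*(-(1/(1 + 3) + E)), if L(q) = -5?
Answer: -105/4 ≈ -26.250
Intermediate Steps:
(7*L(3))*(-(1/(1 + 3) + E)) = (7*(-5))*(-(1/(1 + 3) - 1)) = -(-35)*(1/4 - 1) = -(-35)*(-3)/4 = -35*3/4 = -105/4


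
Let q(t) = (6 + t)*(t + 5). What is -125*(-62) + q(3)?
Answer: 7822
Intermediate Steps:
q(t) = (5 + t)*(6 + t) (q(t) = (6 + t)*(5 + t) = (5 + t)*(6 + t))
-125*(-62) + q(3) = -125*(-62) + (30 + 3² + 11*3) = 7750 + (30 + 9 + 33) = 7750 + 72 = 7822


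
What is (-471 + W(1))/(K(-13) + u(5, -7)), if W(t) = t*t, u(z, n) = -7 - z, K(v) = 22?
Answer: -47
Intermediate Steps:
W(t) = t**2
(-471 + W(1))/(K(-13) + u(5, -7)) = (-471 + 1**2)/(22 + (-7 - 1*5)) = (-471 + 1)/(22 + (-7 - 5)) = -470/(22 - 12) = -470/10 = -470*1/10 = -47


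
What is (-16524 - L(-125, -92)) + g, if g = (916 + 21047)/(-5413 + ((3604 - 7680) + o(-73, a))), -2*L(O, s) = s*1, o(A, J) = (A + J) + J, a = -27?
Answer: -159359083/9616 ≈ -16572.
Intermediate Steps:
o(A, J) = A + 2*J
L(O, s) = -s/2
g = -21963/9616 (g = (916 + 21047)/(-5413 + ((3604 - 7680) + (-73 + 2*(-27)))) = 21963/(-5413 + (-4076 + (-73 - 54))) = 21963/(-5413 + (-4076 - 127)) = 21963/(-5413 - 4203) = 21963/(-9616) = 21963*(-1/9616) = -21963/9616 ≈ -2.2840)
(-16524 - L(-125, -92)) + g = (-16524 - (-1)*(-92)/2) - 21963/9616 = (-16524 - 1*46) - 21963/9616 = (-16524 - 46) - 21963/9616 = -16570 - 21963/9616 = -159359083/9616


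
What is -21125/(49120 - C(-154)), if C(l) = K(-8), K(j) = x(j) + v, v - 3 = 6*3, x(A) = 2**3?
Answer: -21125/49091 ≈ -0.43032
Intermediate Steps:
x(A) = 8
v = 21 (v = 3 + 6*3 = 3 + 18 = 21)
K(j) = 29 (K(j) = 8 + 21 = 29)
C(l) = 29
-21125/(49120 - C(-154)) = -21125/(49120 - 1*29) = -21125/(49120 - 29) = -21125/49091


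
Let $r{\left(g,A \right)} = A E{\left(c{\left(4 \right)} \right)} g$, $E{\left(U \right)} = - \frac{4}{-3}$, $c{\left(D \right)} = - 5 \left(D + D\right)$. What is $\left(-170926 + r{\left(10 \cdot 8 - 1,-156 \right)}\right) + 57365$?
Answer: $-129993$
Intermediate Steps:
$c{\left(D \right)} = - 10 D$ ($c{\left(D \right)} = - 5 \cdot 2 D = - 10 D$)
$E{\left(U \right)} = \frac{4}{3}$ ($E{\left(U \right)} = \left(-4\right) \left(- \frac{1}{3}\right) = \frac{4}{3}$)
$r{\left(g,A \right)} = \frac{4 A g}{3}$ ($r{\left(g,A \right)} = A \frac{4}{3} g = \frac{4 A}{3} g = \frac{4 A g}{3}$)
$\left(-170926 + r{\left(10 \cdot 8 - 1,-156 \right)}\right) + 57365 = \left(-170926 + \frac{4}{3} \left(-156\right) \left(10 \cdot 8 - 1\right)\right) + 57365 = \left(-170926 + \frac{4}{3} \left(-156\right) \left(80 - 1\right)\right) + 57365 = \left(-170926 + \frac{4}{3} \left(-156\right) 79\right) + 57365 = \left(-170926 - 16432\right) + 57365 = -187358 + 57365 = -129993$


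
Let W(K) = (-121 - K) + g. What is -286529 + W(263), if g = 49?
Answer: -286864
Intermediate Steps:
W(K) = -72 - K (W(K) = (-121 - K) + 49 = -72 - K)
-286529 + W(263) = -286529 + (-72 - 1*263) = -286529 + (-72 - 263) = -286529 - 335 = -286864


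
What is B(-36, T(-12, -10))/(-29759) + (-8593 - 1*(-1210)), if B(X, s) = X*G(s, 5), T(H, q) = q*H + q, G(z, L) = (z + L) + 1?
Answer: -219706521/29759 ≈ -7382.9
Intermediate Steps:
G(z, L) = 1 + L + z (G(z, L) = (L + z) + 1 = 1 + L + z)
T(H, q) = q + H*q (T(H, q) = H*q + q = q + H*q)
B(X, s) = X*(6 + s) (B(X, s) = X*(1 + 5 + s) = X*(6 + s))
B(-36, T(-12, -10))/(-29759) + (-8593 - 1*(-1210)) = -36*(6 - 10*(1 - 12))/(-29759) + (-8593 - 1*(-1210)) = -36*(6 - 10*(-11))*(-1/29759) + (-8593 + 1210) = -36*(6 + 110)*(-1/29759) - 7383 = -36*116*(-1/29759) - 7383 = -4176*(-1/29759) - 7383 = 4176/29759 - 7383 = -219706521/29759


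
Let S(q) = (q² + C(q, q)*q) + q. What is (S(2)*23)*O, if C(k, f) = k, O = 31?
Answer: 7130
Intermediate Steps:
S(q) = q + 2*q² (S(q) = (q² + q*q) + q = (q² + q²) + q = 2*q² + q = q + 2*q²)
(S(2)*23)*O = ((2*(1 + 2*2))*23)*31 = ((2*(1 + 4))*23)*31 = ((2*5)*23)*31 = (10*23)*31 = 230*31 = 7130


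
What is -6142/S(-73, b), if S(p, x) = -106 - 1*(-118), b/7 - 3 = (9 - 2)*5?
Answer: -3071/6 ≈ -511.83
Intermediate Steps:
b = 266 (b = 21 + 7*((9 - 2)*5) = 21 + 7*(7*5) = 21 + 7*35 = 21 + 245 = 266)
S(p, x) = 12 (S(p, x) = -106 + 118 = 12)
-6142/S(-73, b) = -6142/12 = -6142*1/12 = -3071/6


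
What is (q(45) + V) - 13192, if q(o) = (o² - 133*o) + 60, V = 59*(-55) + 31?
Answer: -20306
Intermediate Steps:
V = -3214 (V = -3245 + 31 = -3214)
q(o) = 60 + o² - 133*o
(q(45) + V) - 13192 = ((60 + 45² - 133*45) - 3214) - 13192 = ((60 + 2025 - 5985) - 3214) - 13192 = (-3900 - 3214) - 13192 = -7114 - 13192 = -20306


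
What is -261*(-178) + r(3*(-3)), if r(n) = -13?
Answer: 46445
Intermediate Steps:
-261*(-178) + r(3*(-3)) = -261*(-178) - 13 = 46458 - 13 = 46445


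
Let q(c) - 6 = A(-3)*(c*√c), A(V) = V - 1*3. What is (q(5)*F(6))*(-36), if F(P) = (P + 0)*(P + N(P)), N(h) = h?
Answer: -15552 + 77760*√5 ≈ 1.5832e+5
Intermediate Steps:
A(V) = -3 + V (A(V) = V - 3 = -3 + V)
F(P) = 2*P² (F(P) = (P + 0)*(P + P) = P*(2*P) = 2*P²)
q(c) = 6 - 6*c^(3/2) (q(c) = 6 + (-3 - 3)*(c*√c) = 6 - 6*c^(3/2))
(q(5)*F(6))*(-36) = ((6 - 30*√5)*(2*6²))*(-36) = ((6 - 30*√5)*(2*36))*(-36) = ((6 - 30*√5)*72)*(-36) = (432 - 2160*√5)*(-36) = -15552 + 77760*√5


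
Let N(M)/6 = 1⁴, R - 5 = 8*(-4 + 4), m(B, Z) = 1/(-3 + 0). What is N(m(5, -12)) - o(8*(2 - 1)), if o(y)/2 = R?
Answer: -4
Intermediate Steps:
m(B, Z) = -⅓ (m(B, Z) = 1/(-3) = -⅓)
R = 5 (R = 5 + 8*(-4 + 4) = 5 + 8*0 = 5 + 0 = 5)
o(y) = 10 (o(y) = 2*5 = 10)
N(M) = 6 (N(M) = 6*1⁴ = 6*1 = 6)
N(m(5, -12)) - o(8*(2 - 1)) = 6 - 1*10 = 6 - 10 = -4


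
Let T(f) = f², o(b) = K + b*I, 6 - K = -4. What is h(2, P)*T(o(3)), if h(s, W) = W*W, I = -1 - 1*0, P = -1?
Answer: 49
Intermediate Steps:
K = 10 (K = 6 - 1*(-4) = 6 + 4 = 10)
I = -1 (I = -1 + 0 = -1)
o(b) = 10 - b (o(b) = 10 + b*(-1) = 10 - b)
h(s, W) = W²
h(2, P)*T(o(3)) = (-1)²*(10 - 1*3)² = 1*(10 - 3)² = 1*7² = 1*49 = 49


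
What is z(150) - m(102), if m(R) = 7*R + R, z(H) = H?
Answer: -666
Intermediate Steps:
m(R) = 8*R
z(150) - m(102) = 150 - 8*102 = 150 - 1*816 = 150 - 816 = -666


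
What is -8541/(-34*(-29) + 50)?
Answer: -8541/1036 ≈ -8.2442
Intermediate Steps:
-8541/(-34*(-29) + 50) = -8541/(986 + 50) = -8541/1036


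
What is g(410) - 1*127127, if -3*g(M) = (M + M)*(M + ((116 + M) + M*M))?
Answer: -138990901/3 ≈ -4.6330e+7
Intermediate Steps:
g(M) = -2*M*(116 + M² + 2*M)/3 (g(M) = -(M + M)*(M + ((116 + M) + M*M))/3 = -2*M*(M + ((116 + M) + M²))/3 = -2*M*(M + (116 + M + M²))/3 = -2*M*(116 + M² + 2*M)/3)
g(410) - 1*127127 = -⅔*410*(116 + 410² + 2*410) - 1*127127 = -⅔*410*(116 + 168100 + 820) - 127127 = -⅔*410*169036 - 127127 = -138609520/3 - 127127 = -138990901/3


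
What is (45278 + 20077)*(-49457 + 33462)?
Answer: -1045353225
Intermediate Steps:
(45278 + 20077)*(-49457 + 33462) = 65355*(-15995) = -1045353225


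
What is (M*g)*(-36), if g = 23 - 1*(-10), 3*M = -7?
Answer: 2772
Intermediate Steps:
M = -7/3 (M = (1/3)*(-7) = -7/3 ≈ -2.3333)
g = 33 (g = 23 + 10 = 33)
(M*g)*(-36) = -7/3*33*(-36) = -77*(-36) = 2772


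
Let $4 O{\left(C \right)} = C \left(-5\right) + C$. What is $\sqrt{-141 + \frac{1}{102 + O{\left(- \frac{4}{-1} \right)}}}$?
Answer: $\frac{i \sqrt{27634}}{14} \approx 11.874 i$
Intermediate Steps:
$O{\left(C \right)} = - C$ ($O{\left(C \right)} = \frac{C \left(-5\right) + C}{4} = \frac{- 5 C + C}{4} = \frac{\left(-4\right) C}{4} = - C$)
$\sqrt{-141 + \frac{1}{102 + O{\left(- \frac{4}{-1} \right)}}} = \sqrt{-141 + \frac{1}{102 - - \frac{4}{-1}}} = \sqrt{-141 + \frac{1}{102 - \left(-4\right) \left(-1\right)}} = \sqrt{-141 + \frac{1}{102 - 4}} = \sqrt{-141 + \frac{1}{98}} = \sqrt{- \frac{13817}{98}} = \frac{i \sqrt{27634}}{14}$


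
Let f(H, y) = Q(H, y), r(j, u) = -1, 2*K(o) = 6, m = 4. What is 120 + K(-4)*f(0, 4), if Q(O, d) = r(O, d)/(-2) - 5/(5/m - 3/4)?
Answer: 183/2 ≈ 91.500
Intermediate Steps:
K(o) = 3 (K(o) = (½)*6 = 3)
Q(O, d) = -19/2 (Q(O, d) = -1/(-2) - 5/(5/4 - 3/4) = -1*(-½) - 5/(5*(¼) - 3*¼) = ½ - 5/(5/4 - ¾) = ½ - 5/½ = ½ - 5*2 = ½ - 10 = -19/2)
f(H, y) = -19/2
120 + K(-4)*f(0, 4) = 120 + 3*(-19/2) = 120 - 57/2 = 183/2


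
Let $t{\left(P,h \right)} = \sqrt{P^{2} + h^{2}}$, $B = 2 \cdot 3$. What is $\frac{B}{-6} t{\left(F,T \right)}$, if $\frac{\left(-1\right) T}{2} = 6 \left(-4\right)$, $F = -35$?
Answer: $- \sqrt{3529} \approx -59.405$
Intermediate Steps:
$B = 6$
$T = 48$ ($T = - 2 \cdot 6 \left(-4\right) = \left(-2\right) \left(-24\right) = 48$)
$\frac{B}{-6} t{\left(F,T \right)} = \frac{6}{-6} \sqrt{\left(-35\right)^{2} + 48^{2}} = 6 \left(- \frac{1}{6}\right) \sqrt{1225 + 2304} = - \sqrt{3529}$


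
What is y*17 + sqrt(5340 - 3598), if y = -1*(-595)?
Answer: 10115 + sqrt(1742) ≈ 10157.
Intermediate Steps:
y = 595
y*17 + sqrt(5340 - 3598) = 595*17 + sqrt(5340 - 3598) = 10115 + sqrt(1742)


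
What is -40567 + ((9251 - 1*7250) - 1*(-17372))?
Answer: -21194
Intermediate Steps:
-40567 + ((9251 - 1*7250) - 1*(-17372)) = -40567 + ((9251 - 7250) + 17372) = -40567 + (2001 + 17372) = -40567 + 19373 = -21194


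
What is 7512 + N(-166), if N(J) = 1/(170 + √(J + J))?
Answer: 109795477/14616 - I*√83/14616 ≈ 7512.0 - 0.00062332*I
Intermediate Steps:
N(J) = 1/(170 + √2*√J) (N(J) = 1/(170 + √(2*J)) = 1/(170 + √2*√J))
7512 + N(-166) = 7512 + 1/(170 + √2*√(-166)) = 7512 + 1/(170 + √2*(I*√166)) = 7512 + 1/(170 + 2*I*√83)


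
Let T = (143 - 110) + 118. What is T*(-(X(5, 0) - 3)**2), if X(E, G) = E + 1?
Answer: -1359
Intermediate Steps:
X(E, G) = 1 + E
T = 151 (T = 33 + 118 = 151)
T*(-(X(5, 0) - 3)**2) = 151*(-((1 + 5) - 3)**2) = 151*(-(6 - 3)**2) = 151*(-1*3**2) = 151*(-1*9) = 151*(-9) = -1359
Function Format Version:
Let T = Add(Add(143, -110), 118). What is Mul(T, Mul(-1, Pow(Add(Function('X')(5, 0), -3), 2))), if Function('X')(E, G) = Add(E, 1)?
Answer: -1359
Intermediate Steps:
Function('X')(E, G) = Add(1, E)
T = 151 (T = Add(33, 118) = 151)
Mul(T, Mul(-1, Pow(Add(Function('X')(5, 0), -3), 2))) = Mul(151, Mul(-1, Pow(Add(Add(1, 5), -3), 2))) = Mul(151, Mul(-1, Pow(Add(6, -3), 2))) = Mul(151, Mul(-1, Pow(3, 2))) = Mul(151, Mul(-1, 9)) = Mul(151, -9) = -1359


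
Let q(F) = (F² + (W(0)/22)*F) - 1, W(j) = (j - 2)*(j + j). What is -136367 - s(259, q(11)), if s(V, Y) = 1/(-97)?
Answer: -13227598/97 ≈ -1.3637e+5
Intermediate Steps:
W(j) = 2*j*(-2 + j) (W(j) = (-2 + j)*(2*j) = 2*j*(-2 + j))
q(F) = -1 + F² (q(F) = (F² + ((2*0*(-2 + 0))/22)*F) - 1 = (F² + ((2*0*(-2))*(1/22))*F) - 1 = (F² + (0*(1/22))*F) - 1 = (F² + 0*F) - 1 = (F² + 0) - 1 = F² - 1 = -1 + F²)
s(V, Y) = -1/97
-136367 - s(259, q(11)) = -136367 - 1*(-1/97) = -136367 + 1/97 = -13227598/97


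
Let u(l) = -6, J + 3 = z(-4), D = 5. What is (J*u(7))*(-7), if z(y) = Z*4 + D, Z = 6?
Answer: 1092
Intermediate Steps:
z(y) = 29 (z(y) = 6*4 + 5 = 24 + 5 = 29)
J = 26 (J = -3 + 29 = 26)
(J*u(7))*(-7) = (26*(-6))*(-7) = -156*(-7) = 1092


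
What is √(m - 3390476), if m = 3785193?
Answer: √394717 ≈ 628.26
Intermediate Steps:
√(m - 3390476) = √(3785193 - 3390476) = √394717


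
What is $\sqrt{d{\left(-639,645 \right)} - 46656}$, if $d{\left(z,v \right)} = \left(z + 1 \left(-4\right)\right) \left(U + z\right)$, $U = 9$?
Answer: $3 \sqrt{39826} \approx 598.69$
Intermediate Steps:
$d{\left(z,v \right)} = \left(-4 + z\right) \left(9 + z\right)$ ($d{\left(z,v \right)} = \left(z + 1 \left(-4\right)\right) \left(9 + z\right) = \left(z - 4\right) \left(9 + z\right) = \left(-4 + z\right) \left(9 + z\right)$)
$\sqrt{d{\left(-639,645 \right)} - 46656} = \sqrt{\left(-36 + \left(-639\right)^{2} + 5 \left(-639\right)\right) - 46656} = \sqrt{\left(-36 + 408321 - 3195\right) - 46656} = \sqrt{405090 - 46656} = \sqrt{358434} = 3 \sqrt{39826}$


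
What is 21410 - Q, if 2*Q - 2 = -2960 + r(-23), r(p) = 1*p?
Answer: 45801/2 ≈ 22901.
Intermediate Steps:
r(p) = p
Q = -2981/2 (Q = 1 + (-2960 - 23)/2 = 1 + (½)*(-2983) = 1 - 2983/2 = -2981/2 ≈ -1490.5)
21410 - Q = 21410 - 1*(-2981/2) = 21410 + 2981/2 = 45801/2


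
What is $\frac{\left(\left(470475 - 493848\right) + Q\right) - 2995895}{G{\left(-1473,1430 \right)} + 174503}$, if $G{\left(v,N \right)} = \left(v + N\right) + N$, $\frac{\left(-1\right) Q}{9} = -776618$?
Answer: $\frac{1985147}{87945} \approx 22.573$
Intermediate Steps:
$Q = 6989562$ ($Q = \left(-9\right) \left(-776618\right) = 6989562$)
$G{\left(v,N \right)} = v + 2 N$ ($G{\left(v,N \right)} = \left(N + v\right) + N = v + 2 N$)
$\frac{\left(\left(470475 - 493848\right) + Q\right) - 2995895}{G{\left(-1473,1430 \right)} + 174503} = \frac{\left(\left(470475 - 493848\right) + 6989562\right) - 2995895}{\left(-1473 + 2 \cdot 1430\right) + 174503} = \frac{\left(\left(470475 - 493848\right) + 6989562\right) - 2995895}{\left(-1473 + 2860\right) + 174503} = \frac{\left(-23373 + 6989562\right) - 2995895}{1387 + 174503} = \frac{6966189 - 2995895}{175890} = 3970294 \cdot \frac{1}{175890} = \frac{1985147}{87945}$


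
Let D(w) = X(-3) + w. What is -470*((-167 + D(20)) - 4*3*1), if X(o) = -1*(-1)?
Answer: 74260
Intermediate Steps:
X(o) = 1
D(w) = 1 + w
-470*((-167 + D(20)) - 4*3*1) = -470*((-167 + (1 + 20)) - 4*3*1) = -470*((-167 + 21) - 12*1) = -470*(-146 - 12) = -470*(-158) = 74260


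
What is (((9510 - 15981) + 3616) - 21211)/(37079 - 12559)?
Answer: -12033/12260 ≈ -0.98148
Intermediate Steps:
(((9510 - 15981) + 3616) - 21211)/(37079 - 12559) = ((-6471 + 3616) - 21211)/24520 = (-2855 - 21211)*(1/24520) = -24066*1/24520 = -12033/12260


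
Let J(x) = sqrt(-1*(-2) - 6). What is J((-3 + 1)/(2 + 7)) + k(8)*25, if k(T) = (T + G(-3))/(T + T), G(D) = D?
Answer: 125/16 + 2*I ≈ 7.8125 + 2.0*I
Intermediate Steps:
J(x) = 2*I (J(x) = sqrt(2 - 6) = sqrt(-4) = 2*I)
k(T) = (-3 + T)/(2*T) (k(T) = (T - 3)/(T + T) = (-3 + T)/((2*T)) = (-3 + T)*(1/(2*T)) = (-3 + T)/(2*T))
J((-3 + 1)/(2 + 7)) + k(8)*25 = 2*I + ((1/2)*(-3 + 8)/8)*25 = 2*I + ((1/2)*(1/8)*5)*25 = 2*I + (5/16)*25 = 2*I + 125/16 = 125/16 + 2*I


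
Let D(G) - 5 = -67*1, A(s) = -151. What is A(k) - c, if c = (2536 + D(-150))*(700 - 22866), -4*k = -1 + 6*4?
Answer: 54838533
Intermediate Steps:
k = -23/4 (k = -(-1 + 6*4)/4 = -(-1 + 24)/4 = -¼*23 = -23/4 ≈ -5.7500)
D(G) = -62 (D(G) = 5 - 67*1 = 5 - 67 = -62)
c = -54838684 (c = (2536 - 62)*(700 - 22866) = 2474*(-22166) = -54838684)
A(k) - c = -151 - 1*(-54838684) = -151 + 54838684 = 54838533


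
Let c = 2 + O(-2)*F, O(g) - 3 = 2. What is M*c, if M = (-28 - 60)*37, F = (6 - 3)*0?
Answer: -6512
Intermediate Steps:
O(g) = 5 (O(g) = 3 + 2 = 5)
F = 0 (F = 3*0 = 0)
M = -3256 (M = -88*37 = -3256)
c = 2 (c = 2 + 5*0 = 2 + 0 = 2)
M*c = -3256*2 = -6512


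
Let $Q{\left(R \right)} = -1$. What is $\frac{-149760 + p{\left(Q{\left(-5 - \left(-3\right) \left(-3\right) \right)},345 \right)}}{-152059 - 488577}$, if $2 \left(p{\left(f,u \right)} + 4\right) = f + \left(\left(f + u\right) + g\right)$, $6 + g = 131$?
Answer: $\frac{74765}{320318} \approx 0.23341$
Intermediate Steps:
$g = 125$ ($g = -6 + 131 = 125$)
$p{\left(f,u \right)} = \frac{117}{2} + f + \frac{u}{2}$ ($p{\left(f,u \right)} = -4 + \frac{f + \left(\left(f + u\right) + 125\right)}{2} = -4 + \frac{f + \left(125 + f + u\right)}{2} = -4 + \frac{125 + u + 2 f}{2} = -4 + \left(\frac{125}{2} + f + \frac{u}{2}\right) = \frac{117}{2} + f + \frac{u}{2}$)
$\frac{-149760 + p{\left(Q{\left(-5 - \left(-3\right) \left(-3\right) \right)},345 \right)}}{-152059 - 488577} = \frac{-149760 + \left(\frac{117}{2} - 1 + \frac{1}{2} \cdot 345\right)}{-152059 - 488577} = \frac{-149760 + \left(\frac{117}{2} - 1 + \frac{345}{2}\right)}{-640636} = \left(-149760 + 230\right) \left(- \frac{1}{640636}\right) = \left(-149530\right) \left(- \frac{1}{640636}\right) = \frac{74765}{320318}$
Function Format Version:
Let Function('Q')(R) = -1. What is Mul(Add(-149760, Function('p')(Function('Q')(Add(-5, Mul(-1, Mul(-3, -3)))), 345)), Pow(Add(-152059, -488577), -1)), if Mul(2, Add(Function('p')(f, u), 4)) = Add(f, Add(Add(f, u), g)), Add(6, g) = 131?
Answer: Rational(74765, 320318) ≈ 0.23341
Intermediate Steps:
g = 125 (g = Add(-6, 131) = 125)
Function('p')(f, u) = Add(Rational(117, 2), f, Mul(Rational(1, 2), u)) (Function('p')(f, u) = Add(-4, Mul(Rational(1, 2), Add(f, Add(Add(f, u), 125)))) = Add(-4, Mul(Rational(1, 2), Add(f, Add(125, f, u)))) = Add(-4, Mul(Rational(1, 2), Add(125, u, Mul(2, f)))) = Add(-4, Add(Rational(125, 2), f, Mul(Rational(1, 2), u))) = Add(Rational(117, 2), f, Mul(Rational(1, 2), u)))
Mul(Add(-149760, Function('p')(Function('Q')(Add(-5, Mul(-1, Mul(-3, -3)))), 345)), Pow(Add(-152059, -488577), -1)) = Mul(Add(-149760, Add(Rational(117, 2), -1, Mul(Rational(1, 2), 345))), Pow(Add(-152059, -488577), -1)) = Mul(Add(-149760, Add(Rational(117, 2), -1, Rational(345, 2))), Pow(-640636, -1)) = Mul(Add(-149760, 230), Rational(-1, 640636)) = Mul(-149530, Rational(-1, 640636)) = Rational(74765, 320318)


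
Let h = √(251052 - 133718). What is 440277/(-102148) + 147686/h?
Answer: -440277/102148 + 10549*√406/493 ≈ 426.84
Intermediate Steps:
h = 17*√406 (h = √117334 = 17*√406 ≈ 342.54)
440277/(-102148) + 147686/h = 440277/(-102148) + 147686/((17*√406)) = 440277*(-1/102148) + 147686*(√406/6902) = -440277/102148 + 10549*√406/493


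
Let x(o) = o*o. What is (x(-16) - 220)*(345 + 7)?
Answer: 12672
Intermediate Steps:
x(o) = o²
(x(-16) - 220)*(345 + 7) = ((-16)² - 220)*(345 + 7) = (256 - 220)*352 = 36*352 = 12672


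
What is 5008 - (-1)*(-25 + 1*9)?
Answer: 4992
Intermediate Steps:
5008 - (-1)*(-25 + 1*9) = 5008 - (-1)*(-25 + 9) = 5008 - (-1)*(-16) = 5008 - 1*16 = 5008 - 16 = 4992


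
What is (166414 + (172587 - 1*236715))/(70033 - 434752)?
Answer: -102286/364719 ≈ -0.28045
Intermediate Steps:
(166414 + (172587 - 1*236715))/(70033 - 434752) = (166414 + (172587 - 236715))/(-364719) = (166414 - 64128)*(-1/364719) = 102286*(-1/364719) = -102286/364719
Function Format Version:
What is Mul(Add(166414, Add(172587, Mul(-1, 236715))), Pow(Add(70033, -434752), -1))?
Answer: Rational(-102286, 364719) ≈ -0.28045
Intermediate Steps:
Mul(Add(166414, Add(172587, Mul(-1, 236715))), Pow(Add(70033, -434752), -1)) = Mul(Add(166414, Add(172587, -236715)), Pow(-364719, -1)) = Mul(Add(166414, -64128), Rational(-1, 364719)) = Mul(102286, Rational(-1, 364719)) = Rational(-102286, 364719)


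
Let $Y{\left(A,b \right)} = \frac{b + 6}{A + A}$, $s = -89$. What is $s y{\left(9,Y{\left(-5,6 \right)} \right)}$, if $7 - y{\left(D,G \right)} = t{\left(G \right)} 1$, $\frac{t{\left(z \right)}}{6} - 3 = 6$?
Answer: $4183$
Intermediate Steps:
$t{\left(z \right)} = 54$ ($t{\left(z \right)} = 18 + 6 \cdot 6 = 18 + 36 = 54$)
$Y{\left(A,b \right)} = \frac{6 + b}{2 A}$
$y{\left(D,G \right)} = -47$ ($y{\left(D,G \right)} = 7 - 54 \cdot 1 = 7 - 54 = -47$)
$s y{\left(9,Y{\left(-5,6 \right)} \right)} = \left(-89\right) \left(-47\right) = 4183$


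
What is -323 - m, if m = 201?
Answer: -524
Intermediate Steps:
-323 - m = -323 - 1*201 = -323 - 201 = -524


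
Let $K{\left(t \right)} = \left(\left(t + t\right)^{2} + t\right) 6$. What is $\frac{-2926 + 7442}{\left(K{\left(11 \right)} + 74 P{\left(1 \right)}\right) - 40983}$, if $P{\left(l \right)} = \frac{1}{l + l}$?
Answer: $- \frac{1129}{9494} \approx -0.11892$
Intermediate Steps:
$P{\left(l \right)} = \frac{1}{2 l}$
$K{\left(t \right)} = 6 t + 24 t^{2}$ ($K{\left(t \right)} = \left(\left(2 t\right)^{2} + t\right) 6 = \left(4 t^{2} + t\right) 6 = \left(t + 4 t^{2}\right) 6 = 6 t + 24 t^{2}$)
$\frac{-2926 + 7442}{\left(K{\left(11 \right)} + 74 P{\left(1 \right)}\right) - 40983} = \frac{-2926 + 7442}{\left(6 \cdot 11 \left(1 + 4 \cdot 11\right) + 74 \frac{1}{2 \cdot 1}\right) - 40983} = \frac{4516}{\left(6 \cdot 11 \left(1 + 44\right) + 74 \cdot \frac{1}{2} \cdot 1\right) - 40983} = \frac{4516}{\left(6 \cdot 11 \cdot 45 + 74 \cdot \frac{1}{2}\right) - 40983} = \frac{4516}{\left(2970 + 37\right) - 40983} = \frac{4516}{3007 - 40983} = \frac{4516}{-37976} = 4516 \left(- \frac{1}{37976}\right) = - \frac{1129}{9494}$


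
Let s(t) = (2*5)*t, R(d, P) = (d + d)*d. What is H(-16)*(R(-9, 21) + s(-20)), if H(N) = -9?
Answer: 342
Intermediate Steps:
R(d, P) = 2*d**2 (R(d, P) = (2*d)*d = 2*d**2)
s(t) = 10*t
H(-16)*(R(-9, 21) + s(-20)) = -9*(2*(-9)**2 + 10*(-20)) = -9*(2*81 - 200) = -9*(162 - 200) = -9*(-38) = 342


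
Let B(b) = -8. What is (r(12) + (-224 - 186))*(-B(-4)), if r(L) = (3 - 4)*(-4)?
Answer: -3248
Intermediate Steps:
r(L) = 4 (r(L) = -1*(-4) = 4)
(r(12) + (-224 - 186))*(-B(-4)) = (4 + (-224 - 186))*(-1*(-8)) = (4 - 410)*8 = -406*8 = -3248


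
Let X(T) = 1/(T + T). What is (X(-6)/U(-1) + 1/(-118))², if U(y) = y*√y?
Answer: -3445/501264 + I/708 ≈ -0.0068726 + 0.0014124*I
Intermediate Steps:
U(y) = y^(3/2)
X(T) = 1/(2*T)
(X(-6)/U(-1) + 1/(-118))² = (((½)/(-6))/((-1)^(3/2)) + 1/(-118))² = (((½)*(-⅙))/((-I)) - 1/118)² = (-I/12 - 1/118)² = (-1/118 - I/12)²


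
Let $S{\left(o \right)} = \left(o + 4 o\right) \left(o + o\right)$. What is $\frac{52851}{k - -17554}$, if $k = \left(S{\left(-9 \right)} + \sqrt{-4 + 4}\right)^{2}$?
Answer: $\frac{52851}{673654} \approx 0.078454$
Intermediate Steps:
$S{\left(o \right)} = 10 o^{2}$ ($S{\left(o \right)} = 5 o 2 o = 10 o^{2}$)
$k = 656100$ ($k = \left(10 \left(-9\right)^{2} + \sqrt{-4 + 4}\right)^{2} = \left(10 \cdot 81 + \sqrt{0}\right)^{2} = \left(810 + 0\right)^{2} = 810^{2} = 656100$)
$\frac{52851}{k - -17554} = \frac{52851}{656100 - -17554} = \frac{52851}{656100 + 17554} = \frac{52851}{673654}$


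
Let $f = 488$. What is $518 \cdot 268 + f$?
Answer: $139312$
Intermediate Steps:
$518 \cdot 268 + f = 518 \cdot 268 + 488 = 138824 + 488 = 139312$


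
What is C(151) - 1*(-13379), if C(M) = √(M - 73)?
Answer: 13379 + √78 ≈ 13388.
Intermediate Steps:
C(M) = √(-73 + M)
C(151) - 1*(-13379) = √(-73 + 151) - 1*(-13379) = √78 + 13379 = 13379 + √78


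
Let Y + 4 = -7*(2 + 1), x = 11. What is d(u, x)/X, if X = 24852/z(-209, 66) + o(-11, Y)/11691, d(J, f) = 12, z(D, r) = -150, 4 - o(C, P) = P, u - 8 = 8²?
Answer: -3507300/48423397 ≈ -0.072430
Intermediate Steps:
u = 72 (u = 8 + 8² = 8 + 64 = 72)
Y = -25 (Y = -4 - 7*(2 + 1) = -4 - 7*3 = -4 - 21 = -25)
o(C, P) = 4 - P
X = -48423397/292275 (X = 24852/(-150) + (4 - 1*(-25))/11691 = 24852*(-1/150) + (4 + 25)*(1/11691) = -4142/25 + 29*(1/11691) = -4142/25 + 29/11691 = -48423397/292275 ≈ -165.68)
d(u, x)/X = 12/(-48423397/292275) = 12*(-292275/48423397) = -3507300/48423397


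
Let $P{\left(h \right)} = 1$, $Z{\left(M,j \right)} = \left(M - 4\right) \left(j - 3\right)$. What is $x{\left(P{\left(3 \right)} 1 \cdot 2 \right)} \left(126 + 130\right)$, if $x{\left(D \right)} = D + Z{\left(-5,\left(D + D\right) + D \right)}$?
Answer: $-6400$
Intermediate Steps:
$Z{\left(M,j \right)} = \left(-4 + M\right) \left(-3 + j\right)$
$x{\left(D \right)} = 27 - 26 D$ ($x{\left(D \right)} = D - \left(-27 + 9 \left(\left(D + D\right) + D\right)\right) = D + \left(12 - 4 \left(2 D + D\right) + 15 - 5 \left(2 D + D\right)\right) = D + \left(12 - 4 \cdot 3 D + 15 - 5 \cdot 3 D\right) = D + \left(12 - 12 D + 15 - 15 D\right) = D - \left(-27 + 27 D\right) = 27 - 26 D$)
$x{\left(P{\left(3 \right)} 1 \cdot 2 \right)} \left(126 + 130\right) = \left(27 - 26 \cdot 1 \cdot 1 \cdot 2\right) \left(126 + 130\right) = \left(27 - 26 \cdot 1 \cdot 2\right) 256 = \left(27 - 52\right) 256 = \left(-25\right) 256 = -6400$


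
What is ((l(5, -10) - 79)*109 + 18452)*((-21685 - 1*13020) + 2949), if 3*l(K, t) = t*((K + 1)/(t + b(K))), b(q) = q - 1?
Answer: -972146428/3 ≈ -3.2405e+8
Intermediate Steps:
b(q) = -1 + q
l(K, t) = t*(1 + K)/(3*(-1 + K + t)) (l(K, t) = (t*((K + 1)/(t + (-1 + K))))/3 = (t*((1 + K)/(-1 + K + t)))/3 = (t*(1 + K)/(-1 + K + t))/3 = t*(1 + K)/(3*(-1 + K + t)))
((l(5, -10) - 79)*109 + 18452)*((-21685 - 1*13020) + 2949) = (((1/3)*(-10)*(1 + 5)/(-1 + 5 - 10) - 79)*109 + 18452)*((-21685 - 1*13020) + 2949) = (((1/3)*(-10)*6/(-6) - 79)*109 + 18452)*((-21685 - 13020) + 2949) = (((1/3)*(-10)*(-1/6)*6 - 79)*109 + 18452)*(-34705 + 2949) = ((10/3 - 79)*109 + 18452)*(-31756) = (-227/3*109 + 18452)*(-31756) = (-24743/3 + 18452)*(-31756) = (30613/3)*(-31756) = -972146428/3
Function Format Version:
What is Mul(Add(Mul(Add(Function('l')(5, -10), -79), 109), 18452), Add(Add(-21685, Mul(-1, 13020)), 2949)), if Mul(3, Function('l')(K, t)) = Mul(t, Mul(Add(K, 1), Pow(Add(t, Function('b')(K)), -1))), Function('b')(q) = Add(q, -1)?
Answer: Rational(-972146428, 3) ≈ -3.2405e+8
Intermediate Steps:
Function('b')(q) = Add(-1, q)
Function('l')(K, t) = Mul(Rational(1, 3), t, Pow(Add(-1, K, t), -1), Add(1, K)) (Function('l')(K, t) = Mul(Rational(1, 3), Mul(t, Mul(Add(K, 1), Pow(Add(t, Add(-1, K)), -1)))) = Mul(Rational(1, 3), Mul(t, Mul(Add(1, K), Pow(Add(-1, K, t), -1)))) = Mul(Rational(1, 3), Mul(t, Mul(Pow(Add(-1, K, t), -1), Add(1, K)))) = Mul(Rational(1, 3), Mul(t, Pow(Add(-1, K, t), -1), Add(1, K))) = Mul(Rational(1, 3), t, Pow(Add(-1, K, t), -1), Add(1, K)))
Mul(Add(Mul(Add(Function('l')(5, -10), -79), 109), 18452), Add(Add(-21685, Mul(-1, 13020)), 2949)) = Mul(Add(Mul(Add(Mul(Rational(1, 3), -10, Pow(Add(-1, 5, -10), -1), Add(1, 5)), -79), 109), 18452), Add(Add(-21685, Mul(-1, 13020)), 2949)) = Mul(Add(Mul(Add(Mul(Rational(1, 3), -10, Pow(-6, -1), 6), -79), 109), 18452), Add(Add(-21685, -13020), 2949)) = Mul(Add(Mul(Add(Mul(Rational(1, 3), -10, Rational(-1, 6), 6), -79), 109), 18452), Add(-34705, 2949)) = Mul(Add(Mul(Add(Rational(10, 3), -79), 109), 18452), -31756) = Mul(Add(Mul(Rational(-227, 3), 109), 18452), -31756) = Mul(Add(Rational(-24743, 3), 18452), -31756) = Mul(Rational(30613, 3), -31756) = Rational(-972146428, 3)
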